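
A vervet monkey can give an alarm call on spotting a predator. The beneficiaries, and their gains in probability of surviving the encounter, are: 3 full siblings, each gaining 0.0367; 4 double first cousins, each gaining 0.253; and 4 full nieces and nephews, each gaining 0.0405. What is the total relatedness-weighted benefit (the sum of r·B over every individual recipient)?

0.34855

r to a full sibling = 1/2 (full sibs share both parents — two paths of length 2: r = 2·(1/2)^2 = 1/2).
r to a double first cousin = 1/4 (double first cousins share both grandparent pairs — four paths of length 4: r = 4·(1/2)^4 = 1/4).
r to a full niece or nephew = 0.25 (full aunt/uncle↔niece/nephew: two paths of length 3 through the shared grandparent pair: r = 2·(1/2)^3 = 1/4).
Summing one r·B term per recipient: 3·0.5·0.0367 + 4·0.25·0.253 + 4·0.25·0.0405 = 0.34855.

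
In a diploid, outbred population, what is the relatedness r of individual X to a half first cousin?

Each parent–offspring link contributes a factor of 1/2, and independent paths through distinct common ancestors add.
Half first cousins share one grandparent — one path of length 4: r = (1/2)^4 = 1/16.

0.0625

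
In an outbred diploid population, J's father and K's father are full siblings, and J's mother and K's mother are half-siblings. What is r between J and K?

With two independent routes of shared ancestry, r is the sum of the two contributions.
J and K are related in two ways: first cousins through their fathers (r = 1/8) and half first cousins through their mothers (r = 1/16).
r = 1/8 + 1/16 = 0.1875.

0.1875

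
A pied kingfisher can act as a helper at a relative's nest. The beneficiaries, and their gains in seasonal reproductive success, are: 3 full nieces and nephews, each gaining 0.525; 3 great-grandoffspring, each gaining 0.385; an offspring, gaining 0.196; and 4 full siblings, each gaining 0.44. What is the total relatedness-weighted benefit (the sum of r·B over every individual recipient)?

1.516125

r to a full niece or nephew = 1/4 (full aunt/uncle↔niece/nephew: two paths of length 3 through the shared grandparent pair: r = 2·(1/2)^3 = 1/4).
r to a great-grandoffspring = 0.125 (three parent–offspring links: r = (1/2)^3 = 1/8).
r to an offspring = 1/2 (one parent–offspring link: r = (1/2)^1 = 1/2).
r to a full sibling = 1/2 (full sibs share both parents — two paths of length 2: r = 2·(1/2)^2 = 1/2).
Summing one r·B term per recipient: 3·0.25·0.525 + 3·0.125·0.385 + 1·0.5·0.196 + 4·0.5·0.44 = 1.516125.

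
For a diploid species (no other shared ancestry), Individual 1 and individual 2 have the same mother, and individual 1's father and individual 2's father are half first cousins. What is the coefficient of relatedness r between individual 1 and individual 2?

0.265625

Independent pedigree routes through distinct common ancestors add.
Individual 1 and individual 2 are related in two ways: half-sibs through their shared mother (r = 1/4) and half second cousins through their fathers (r = 1/64).
r = 1/4 + 1/64 = 0.265625.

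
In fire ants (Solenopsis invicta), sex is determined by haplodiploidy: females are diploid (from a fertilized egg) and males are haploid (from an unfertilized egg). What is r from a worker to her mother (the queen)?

0.5

One meiotic link between diploid queen and diploid daughter: r = 1/2.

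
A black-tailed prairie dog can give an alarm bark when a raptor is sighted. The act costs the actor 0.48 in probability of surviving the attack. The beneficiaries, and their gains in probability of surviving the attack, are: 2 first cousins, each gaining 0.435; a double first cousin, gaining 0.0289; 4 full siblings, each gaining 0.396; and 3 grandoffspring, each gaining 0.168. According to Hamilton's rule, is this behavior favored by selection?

Hamilton's rule: the trait is favored when the sum of r·B over every recipient exceeds the actor's cost C.
r to a first cousin = 1/8 (first cousins share one grandparent pair — two paths of length 4: r = 2·(1/2)^4 = 1/8).
r to a double first cousin = 0.25 (double first cousins share both grandparent pairs — four paths of length 4: r = 4·(1/2)^4 = 1/4).
r to a full sibling = 1/2 (full sibs share both parents — two paths of length 2: r = 2·(1/2)^2 = 1/2).
r to a grandoffspring = 1/4 (two parent–offspring links: r = (1/2)^2 = 1/4).
Summing one r·B term per recipient: 2·0.125·0.435 + 1·0.25·0.0289 + 4·0.5·0.396 + 3·0.25·0.168 = 1.033975.
1.033975 > 0.48: the indirect benefit exceeds the cost.

Yes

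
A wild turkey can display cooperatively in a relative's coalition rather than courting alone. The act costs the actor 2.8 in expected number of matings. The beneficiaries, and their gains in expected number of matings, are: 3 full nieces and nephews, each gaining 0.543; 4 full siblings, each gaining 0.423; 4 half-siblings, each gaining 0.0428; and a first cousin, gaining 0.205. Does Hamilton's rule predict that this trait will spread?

No

Hamilton's rule: the trait is favored when the sum of r·B over every recipient exceeds the actor's cost C.
r to a full niece or nephew = 0.25 (full aunt/uncle↔niece/nephew: two paths of length 3 through the shared grandparent pair: r = 2·(1/2)^3 = 1/4).
r to a full sibling = 1/2 (full sibs share both parents — two paths of length 2: r = 2·(1/2)^2 = 1/2).
r to a half-sibling = 1/4 (half-sibs share one parent — one path of length 2: r = (1/2)^2 = 1/4).
r to a first cousin = 0.125 (first cousins share one grandparent pair — two paths of length 4: r = 2·(1/2)^4 = 1/8).
Summing one r·B term per recipient: 3·0.25·0.543 + 4·0.5·0.423 + 4·0.25·0.0428 + 1·0.125·0.205 = 1.321675.
1.321675 < 2.8: the indirect benefit is less than the cost.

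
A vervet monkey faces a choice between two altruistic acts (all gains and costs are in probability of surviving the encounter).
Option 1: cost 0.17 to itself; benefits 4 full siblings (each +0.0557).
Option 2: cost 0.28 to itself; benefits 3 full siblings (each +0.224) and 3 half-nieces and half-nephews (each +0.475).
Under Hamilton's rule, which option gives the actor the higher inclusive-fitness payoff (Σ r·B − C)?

Option 2

Option 1: r to a full sibling = 0.5.
Option 1: Σ r·B − C = (4·0.5·0.0557) − 0.17 = -0.0586.
Option 2: r to a full sibling = 0.5.
Option 2: r to a half-niece or half-nephew = 0.125.
Option 2: Σ r·B − C = (3·0.5·0.224 + 3·0.125·0.475) − 0.28 = 0.234125.
Option 2 has the higher net inclusive-fitness payoff.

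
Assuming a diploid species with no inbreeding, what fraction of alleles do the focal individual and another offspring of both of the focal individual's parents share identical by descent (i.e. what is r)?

Each parent–offspring link contributes a factor of 1/2, and independent paths through distinct common ancestors add.
Full sibs share both parents — two paths of length 2: r = 2·(1/2)^2 = 1/2.

0.5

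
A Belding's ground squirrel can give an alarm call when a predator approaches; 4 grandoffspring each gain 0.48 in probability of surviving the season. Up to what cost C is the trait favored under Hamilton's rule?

r to a grandoffspring = 0.25 (two parent–offspring links: r = (1/2)^2 = 1/4).
Hamilton's rule: n·r·B > C, so the trait is favored while C < n·r·B = 4·0.25·0.48 = 0.48.

0.48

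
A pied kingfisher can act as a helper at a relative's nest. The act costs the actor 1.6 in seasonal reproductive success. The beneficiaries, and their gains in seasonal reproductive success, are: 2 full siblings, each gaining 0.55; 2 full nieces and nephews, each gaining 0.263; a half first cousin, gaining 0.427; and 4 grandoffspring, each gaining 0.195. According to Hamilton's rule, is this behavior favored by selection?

No

Hamilton's rule: the trait is favored when the sum of r·B over every recipient exceeds the actor's cost C.
r to a full sibling = 1/2 (full sibs share both parents — two paths of length 2: r = 2·(1/2)^2 = 1/2).
r to a full niece or nephew = 1/4 (full aunt/uncle↔niece/nephew: two paths of length 3 through the shared grandparent pair: r = 2·(1/2)^3 = 1/4).
r to a half first cousin = 0.0625 (half first cousins share one grandparent — one path of length 4: r = (1/2)^4 = 1/16).
r to a grandoffspring = 0.25 (two parent–offspring links: r = (1/2)^2 = 1/4).
Summing one r·B term per recipient: 2·0.5·0.55 + 2·0.25·0.263 + 1·0.0625·0.427 + 4·0.25·0.195 = 0.9031875.
0.9031875 < 1.6: the indirect benefit is less than the cost.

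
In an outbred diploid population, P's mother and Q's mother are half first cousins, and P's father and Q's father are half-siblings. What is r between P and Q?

0.078125

Independent pedigree routes through distinct common ancestors add.
P and Q are related in two ways: half second cousins through their mothers (r = 1/64) and half first cousins through their fathers (r = 1/16).
r = 1/64 + 1/16 = 0.078125.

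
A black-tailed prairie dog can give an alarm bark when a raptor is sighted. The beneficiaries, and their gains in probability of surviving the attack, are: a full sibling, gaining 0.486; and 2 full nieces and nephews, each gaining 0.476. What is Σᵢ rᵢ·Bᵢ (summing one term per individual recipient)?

r to a full sibling = 0.5 (full sibs share both parents — two paths of length 2: r = 2·(1/2)^2 = 1/2).
r to a full niece or nephew = 0.25 (full aunt/uncle↔niece/nephew: two paths of length 3 through the shared grandparent pair: r = 2·(1/2)^3 = 1/4).
Summing one r·B term per recipient: 1·0.5·0.486 + 2·0.25·0.476 = 0.481.

0.481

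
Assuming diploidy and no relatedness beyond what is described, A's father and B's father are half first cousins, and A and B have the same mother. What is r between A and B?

Wright's path rule: contributions from independent ancestry routes add.
A and B are related in two ways: half second cousins through their fathers (r = 1/64) and half-sibs through their shared mother (r = 1/4).
r = 1/64 + 1/4 = 0.265625.

0.265625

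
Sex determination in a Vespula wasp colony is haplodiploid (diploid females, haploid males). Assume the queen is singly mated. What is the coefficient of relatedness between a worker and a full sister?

0.75

Haplodiploid full sisters inherit their father's entire haploid genome identically (contributing 1/2) and on average half of their mother's contribution (1/2 · 1/2 = 1/4); r = 1/2 + 1/4 = 3/4.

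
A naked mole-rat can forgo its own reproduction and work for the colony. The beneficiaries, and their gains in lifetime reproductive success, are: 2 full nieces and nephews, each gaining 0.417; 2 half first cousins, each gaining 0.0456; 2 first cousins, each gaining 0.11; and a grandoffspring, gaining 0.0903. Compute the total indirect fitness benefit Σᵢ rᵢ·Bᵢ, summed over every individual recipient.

0.264275

r to a full niece or nephew = 0.25 (full aunt/uncle↔niece/nephew: two paths of length 3 through the shared grandparent pair: r = 2·(1/2)^3 = 1/4).
r to a half first cousin = 0.0625 (half first cousins share one grandparent — one path of length 4: r = (1/2)^4 = 1/16).
r to a first cousin = 0.125 (first cousins share one grandparent pair — two paths of length 4: r = 2·(1/2)^4 = 1/8).
r to a grandoffspring = 0.25 (two parent–offspring links: r = (1/2)^2 = 1/4).
Summing one r·B term per recipient: 2·0.25·0.417 + 2·0.0625·0.0456 + 2·0.125·0.11 + 1·0.25·0.0903 = 0.264275.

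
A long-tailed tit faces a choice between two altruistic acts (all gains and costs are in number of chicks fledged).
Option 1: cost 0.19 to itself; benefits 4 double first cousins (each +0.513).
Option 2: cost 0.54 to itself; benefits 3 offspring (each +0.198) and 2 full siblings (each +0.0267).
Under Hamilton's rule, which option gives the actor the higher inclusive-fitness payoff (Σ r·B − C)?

Option 1: r to a double first cousin = 0.25.
Option 1: Σ r·B − C = (4·0.25·0.513) − 0.19 = 0.323.
Option 2: r to an offspring = 0.5.
Option 2: r to a full sibling = 0.5.
Option 2: Σ r·B − C = (3·0.5·0.198 + 2·0.5·0.0267) − 0.54 = -0.2163.
Option 1 has the higher net inclusive-fitness payoff.

Option 1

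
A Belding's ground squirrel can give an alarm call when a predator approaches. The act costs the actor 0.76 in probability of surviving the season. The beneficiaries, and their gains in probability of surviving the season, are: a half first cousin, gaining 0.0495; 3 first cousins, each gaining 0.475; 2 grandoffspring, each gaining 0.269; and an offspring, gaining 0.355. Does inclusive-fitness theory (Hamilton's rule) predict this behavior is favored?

Hamilton's rule: the trait is favored when the sum of r·B over every recipient exceeds the actor's cost C.
r to a half first cousin = 1/16 (half first cousins share one grandparent — one path of length 4: r = (1/2)^4 = 1/16).
r to a first cousin = 1/8 (first cousins share one grandparent pair — two paths of length 4: r = 2·(1/2)^4 = 1/8).
r to a grandoffspring = 0.25 (two parent–offspring links: r = (1/2)^2 = 1/4).
r to an offspring = 0.5 (one parent–offspring link: r = (1/2)^1 = 1/2).
Summing one r·B term per recipient: 1·0.0625·0.0495 + 3·0.125·0.475 + 2·0.25·0.269 + 1·0.5·0.355 = 0.49321875.
0.49321875 < 0.76: the indirect benefit is less than the cost.

No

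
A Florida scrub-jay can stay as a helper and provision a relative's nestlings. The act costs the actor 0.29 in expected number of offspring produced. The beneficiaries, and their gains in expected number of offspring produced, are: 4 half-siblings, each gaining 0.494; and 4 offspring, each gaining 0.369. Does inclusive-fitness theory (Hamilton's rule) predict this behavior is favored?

Hamilton's rule: the trait is favored when the sum of r·B over every recipient exceeds the actor's cost C.
r to a half-sibling = 0.25 (half-sibs share one parent — one path of length 2: r = (1/2)^2 = 1/4).
r to an offspring = 0.5 (one parent–offspring link: r = (1/2)^1 = 1/2).
Summing one r·B term per recipient: 4·0.25·0.494 + 4·0.5·0.369 = 1.232.
1.232 > 0.29: the indirect benefit exceeds the cost.

Yes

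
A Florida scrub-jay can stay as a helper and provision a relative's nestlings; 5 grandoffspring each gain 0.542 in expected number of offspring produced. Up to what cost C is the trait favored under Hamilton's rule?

0.6775

r to a grandoffspring = 1/4 (two parent–offspring links: r = (1/2)^2 = 1/4).
Hamilton's rule: n·r·B > C, so the trait is favored while C < n·r·B = 5·0.25·0.542 = 0.6775.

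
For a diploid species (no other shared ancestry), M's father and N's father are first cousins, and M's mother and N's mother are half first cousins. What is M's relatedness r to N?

Relatedness sums over independent paths through distinct common ancestors.
M and N are related in two ways: second cousins through their fathers (r = 1/32) and half second cousins through their mothers (r = 1/64).
r = 1/32 + 1/64 = 0.046875.

0.046875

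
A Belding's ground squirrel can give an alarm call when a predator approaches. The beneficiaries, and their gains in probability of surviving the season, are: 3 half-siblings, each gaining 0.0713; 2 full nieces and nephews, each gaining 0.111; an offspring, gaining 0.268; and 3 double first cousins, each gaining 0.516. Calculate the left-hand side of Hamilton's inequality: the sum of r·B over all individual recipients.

0.629975

r to a half-sibling = 0.25 (half-sibs share one parent — one path of length 2: r = (1/2)^2 = 1/4).
r to a full niece or nephew = 0.25 (full aunt/uncle↔niece/nephew: two paths of length 3 through the shared grandparent pair: r = 2·(1/2)^3 = 1/4).
r to an offspring = 0.5 (one parent–offspring link: r = (1/2)^1 = 1/2).
r to a double first cousin = 0.25 (double first cousins share both grandparent pairs — four paths of length 4: r = 4·(1/2)^4 = 1/4).
Summing one r·B term per recipient: 3·0.25·0.0713 + 2·0.25·0.111 + 1·0.5·0.268 + 3·0.25·0.516 = 0.629975.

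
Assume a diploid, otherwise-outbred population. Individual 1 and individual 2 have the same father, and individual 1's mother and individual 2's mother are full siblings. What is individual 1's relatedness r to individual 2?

Wright's path rule: contributions from independent ancestry routes add.
Individual 1 and individual 2 are related in two ways: half-sibs through their shared father (r = 1/4) and first cousins through their mothers (r = 1/8).
r = 1/4 + 1/8 = 0.375.

0.375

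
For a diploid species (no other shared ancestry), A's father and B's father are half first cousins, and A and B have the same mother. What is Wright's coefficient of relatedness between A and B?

Wright's path rule: contributions from independent ancestry routes add.
A and B are related in two ways: half second cousins through their fathers (r = 1/64) and half-sibs through their shared mother (r = 1/4).
r = 1/64 + 1/4 = 17/64 = 0.265625.

0.265625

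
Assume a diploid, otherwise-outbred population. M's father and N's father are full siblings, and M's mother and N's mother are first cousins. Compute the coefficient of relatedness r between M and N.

Independent pedigree routes through distinct common ancestors add.
M and N are related in two ways: first cousins through their fathers (r = 1/8) and second cousins through their mothers (r = 1/32).
r = 1/8 + 1/32 = 0.15625.

0.15625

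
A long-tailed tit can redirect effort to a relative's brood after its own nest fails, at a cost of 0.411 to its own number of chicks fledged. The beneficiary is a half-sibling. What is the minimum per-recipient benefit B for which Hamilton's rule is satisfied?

r to a half-sibling = 1/4 (half-sibs share one parent — one path of length 2: r = (1/2)^2 = 1/4).
Hamilton's rule with n recipients of equal r: n·r·B > C, so B > C/(n·r) = 0.411/(1·0.25) = 1.644.

1.644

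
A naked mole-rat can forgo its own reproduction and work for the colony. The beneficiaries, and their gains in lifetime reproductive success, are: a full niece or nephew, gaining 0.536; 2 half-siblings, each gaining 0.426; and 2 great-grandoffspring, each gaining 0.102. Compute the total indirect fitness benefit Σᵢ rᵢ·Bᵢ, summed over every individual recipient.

r to a full niece or nephew = 1/4 (full aunt/uncle↔niece/nephew: two paths of length 3 through the shared grandparent pair: r = 2·(1/2)^3 = 1/4).
r to a half-sibling = 1/4 (half-sibs share one parent — one path of length 2: r = (1/2)^2 = 1/4).
r to a great-grandoffspring = 0.125 (three parent–offspring links: r = (1/2)^3 = 1/8).
Summing one r·B term per recipient: 1·0.25·0.536 + 2·0.25·0.426 + 2·0.125·0.102 = 0.3725.

0.3725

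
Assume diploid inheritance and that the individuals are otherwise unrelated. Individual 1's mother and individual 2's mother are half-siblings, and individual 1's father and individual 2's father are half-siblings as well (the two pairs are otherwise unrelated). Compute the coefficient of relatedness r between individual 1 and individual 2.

Relatedness sums over independent paths through distinct common ancestors.
Individual 1 and individual 2 are related in two ways: half first cousins through their mothers (r = 1/16) and half first cousins through their fathers (r = 1/16).
r = 1/16 + 1/16 = 0.125.

0.125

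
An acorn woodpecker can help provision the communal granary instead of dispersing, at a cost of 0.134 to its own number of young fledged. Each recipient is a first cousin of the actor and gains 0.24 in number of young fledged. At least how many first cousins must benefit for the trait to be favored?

r to a first cousin = 1/8 (first cousins share one grandparent pair — two paths of length 4: r = 2·(1/2)^4 = 1/8).
Hamilton's rule: n·r·B > C  ⇒  n > C/(r·B) = 0.134/(0.125·0.24) = 4.467.
The smallest integer exceeding 4.467 is 5.

5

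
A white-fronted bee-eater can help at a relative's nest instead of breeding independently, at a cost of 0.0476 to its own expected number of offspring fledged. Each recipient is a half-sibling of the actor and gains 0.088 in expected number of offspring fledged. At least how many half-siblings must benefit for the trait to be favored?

r to a half-sibling = 0.25 (half-sibs share one parent — one path of length 2: r = (1/2)^2 = 1/4).
Hamilton's rule: n·r·B > C  ⇒  n > C/(r·B) = 0.0476/(0.25·0.088) = 2.164.
The smallest integer exceeding 2.164 is 3.

3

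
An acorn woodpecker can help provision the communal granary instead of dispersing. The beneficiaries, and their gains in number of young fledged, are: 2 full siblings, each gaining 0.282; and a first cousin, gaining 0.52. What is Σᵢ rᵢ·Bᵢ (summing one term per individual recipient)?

r to a full sibling = 1/2 (full sibs share both parents — two paths of length 2: r = 2·(1/2)^2 = 1/2).
r to a first cousin = 0.125 (first cousins share one grandparent pair — two paths of length 4: r = 2·(1/2)^4 = 1/8).
Summing one r·B term per recipient: 2·0.5·0.282 + 1·0.125·0.52 = 0.347.

0.347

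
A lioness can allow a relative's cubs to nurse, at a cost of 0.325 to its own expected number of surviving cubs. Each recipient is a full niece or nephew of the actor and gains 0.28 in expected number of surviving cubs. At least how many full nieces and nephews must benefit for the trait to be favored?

5

r to a full niece or nephew = 1/4 (full aunt/uncle↔niece/nephew: two paths of length 3 through the shared grandparent pair: r = 2·(1/2)^3 = 1/4).
Hamilton's rule: n·r·B > C  ⇒  n > C/(r·B) = 0.325/(0.25·0.28) = 4.643.
The smallest integer exceeding 4.643 is 5.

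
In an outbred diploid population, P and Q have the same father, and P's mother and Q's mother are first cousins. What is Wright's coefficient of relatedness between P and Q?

With two independent routes of shared ancestry, r is the sum of the two contributions.
P and Q are related in two ways: half-sibs through their shared father (r = 1/4) and second cousins through their mothers (r = 1/32).
r = 1/4 + 1/32 = 0.28125.

0.28125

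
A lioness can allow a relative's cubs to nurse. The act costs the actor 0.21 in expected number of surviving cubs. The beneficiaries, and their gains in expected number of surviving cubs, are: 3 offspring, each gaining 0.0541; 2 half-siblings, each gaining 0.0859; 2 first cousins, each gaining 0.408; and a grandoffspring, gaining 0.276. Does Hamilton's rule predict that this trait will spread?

Yes

Hamilton's rule: the trait is favored when the sum of r·B over every recipient exceeds the actor's cost C.
r to an offspring = 0.5 (one parent–offspring link: r = (1/2)^1 = 1/2).
r to a half-sibling = 0.25 (half-sibs share one parent — one path of length 2: r = (1/2)^2 = 1/4).
r to a first cousin = 1/8 (first cousins share one grandparent pair — two paths of length 4: r = 2·(1/2)^4 = 1/8).
r to a grandoffspring = 1/4 (two parent–offspring links: r = (1/2)^2 = 1/4).
Summing one r·B term per recipient: 3·0.5·0.0541 + 2·0.25·0.0859 + 2·0.125·0.408 + 1·0.25·0.276 = 0.2951.
0.2951 > 0.21: the indirect benefit exceeds the cost.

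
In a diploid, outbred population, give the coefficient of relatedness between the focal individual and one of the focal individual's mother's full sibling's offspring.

Each parent–offspring link contributes a factor of 1/2, and independent paths through distinct common ancestors add.
First cousins share one grandparent pair — two paths of length 4: r = 2·(1/2)^4 = 1/8.

0.125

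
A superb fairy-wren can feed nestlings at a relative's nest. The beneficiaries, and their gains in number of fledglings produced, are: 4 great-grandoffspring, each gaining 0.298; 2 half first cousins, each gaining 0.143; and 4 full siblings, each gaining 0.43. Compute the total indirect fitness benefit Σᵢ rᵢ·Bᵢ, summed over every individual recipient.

1.026875

r to a great-grandoffspring = 0.125 (three parent–offspring links: r = (1/2)^3 = 1/8).
r to a half first cousin = 0.0625 (half first cousins share one grandparent — one path of length 4: r = (1/2)^4 = 1/16).
r to a full sibling = 0.5 (full sibs share both parents — two paths of length 2: r = 2·(1/2)^2 = 1/2).
Summing one r·B term per recipient: 4·0.125·0.298 + 2·0.0625·0.143 + 4·0.5·0.43 = 1.026875.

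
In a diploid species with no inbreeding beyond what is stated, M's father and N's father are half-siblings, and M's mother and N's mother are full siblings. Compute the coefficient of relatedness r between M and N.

0.1875

Independent pedigree routes through distinct common ancestors add.
M and N are related in two ways: half first cousins through their fathers (r = 1/16) and first cousins through their mothers (r = 1/8).
r = 1/16 + 1/8 = 3/16 = 0.1875.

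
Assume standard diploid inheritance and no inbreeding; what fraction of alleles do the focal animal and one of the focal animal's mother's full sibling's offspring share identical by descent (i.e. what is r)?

Each parent–offspring link contributes a factor of 1/2, and independent paths through distinct common ancestors add.
First cousins share one grandparent pair — two paths of length 4: r = 2·(1/2)^4 = 1/8.

0.125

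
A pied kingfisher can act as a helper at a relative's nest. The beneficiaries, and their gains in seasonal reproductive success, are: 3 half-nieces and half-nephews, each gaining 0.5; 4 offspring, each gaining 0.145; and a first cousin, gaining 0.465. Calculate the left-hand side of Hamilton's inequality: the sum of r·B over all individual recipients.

r to a half-niece or half-nephew = 1/8 (half-aunt/uncle↔niece/nephew: one path of length 3: r = (1/2)^3 = 1/8).
r to an offspring = 0.5 (one parent–offspring link: r = (1/2)^1 = 1/2).
r to a first cousin = 1/8 (first cousins share one grandparent pair — two paths of length 4: r = 2·(1/2)^4 = 1/8).
Summing one r·B term per recipient: 3·0.125·0.5 + 4·0.5·0.145 + 1·0.125·0.465 = 0.535625.

0.535625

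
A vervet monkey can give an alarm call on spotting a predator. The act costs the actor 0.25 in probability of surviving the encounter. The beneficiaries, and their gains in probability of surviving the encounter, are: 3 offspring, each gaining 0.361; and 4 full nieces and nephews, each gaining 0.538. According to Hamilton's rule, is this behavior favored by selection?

Yes

Hamilton's rule: the trait is favored when the sum of r·B over every recipient exceeds the actor's cost C.
r to an offspring = 1/2 (one parent–offspring link: r = (1/2)^1 = 1/2).
r to a full niece or nephew = 1/4 (full aunt/uncle↔niece/nephew: two paths of length 3 through the shared grandparent pair: r = 2·(1/2)^3 = 1/4).
Summing one r·B term per recipient: 3·0.5·0.361 + 4·0.25·0.538 = 1.0795.
1.0795 > 0.25: the indirect benefit exceeds the cost.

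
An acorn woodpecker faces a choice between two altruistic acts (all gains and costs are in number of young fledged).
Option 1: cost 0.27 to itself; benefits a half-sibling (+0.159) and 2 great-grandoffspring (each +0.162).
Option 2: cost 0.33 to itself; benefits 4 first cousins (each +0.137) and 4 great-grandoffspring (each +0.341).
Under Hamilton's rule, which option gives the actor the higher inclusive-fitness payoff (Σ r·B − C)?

Option 2

Option 1: r to a half-sibling = 0.25.
Option 1: r to a great-grandoffspring = 0.125.
Option 1: Σ r·B − C = (1·0.25·0.159 + 2·0.125·0.162) − 0.27 = -0.18975.
Option 2: r to a first cousin = 0.125.
Option 2: r to a great-grandoffspring = 0.125.
Option 2: Σ r·B − C = (4·0.125·0.137 + 4·0.125·0.341) − 0.33 = -0.091.
Option 2 has the higher net inclusive-fitness payoff.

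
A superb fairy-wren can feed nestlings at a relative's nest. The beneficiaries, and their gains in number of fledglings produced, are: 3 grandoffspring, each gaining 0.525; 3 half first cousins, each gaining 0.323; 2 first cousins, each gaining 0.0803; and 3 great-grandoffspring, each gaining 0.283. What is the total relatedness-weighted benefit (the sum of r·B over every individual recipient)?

0.5805125

r to a grandoffspring = 1/4 (two parent–offspring links: r = (1/2)^2 = 1/4).
r to a half first cousin = 1/16 (half first cousins share one grandparent — one path of length 4: r = (1/2)^4 = 1/16).
r to a first cousin = 1/8 (first cousins share one grandparent pair — two paths of length 4: r = 2·(1/2)^4 = 1/8).
r to a great-grandoffspring = 0.125 (three parent–offspring links: r = (1/2)^3 = 1/8).
Summing one r·B term per recipient: 3·0.25·0.525 + 3·0.0625·0.323 + 2·0.125·0.0803 + 3·0.125·0.283 = 0.5805125.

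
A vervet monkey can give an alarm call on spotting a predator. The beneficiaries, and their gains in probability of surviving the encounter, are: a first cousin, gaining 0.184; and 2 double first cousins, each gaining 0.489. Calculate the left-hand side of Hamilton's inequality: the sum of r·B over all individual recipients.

r to a first cousin = 0.125 (first cousins share one grandparent pair — two paths of length 4: r = 2·(1/2)^4 = 1/8).
r to a double first cousin = 0.25 (double first cousins share both grandparent pairs — four paths of length 4: r = 4·(1/2)^4 = 1/4).
Summing one r·B term per recipient: 1·0.125·0.184 + 2·0.25·0.489 = 0.2675.

0.2675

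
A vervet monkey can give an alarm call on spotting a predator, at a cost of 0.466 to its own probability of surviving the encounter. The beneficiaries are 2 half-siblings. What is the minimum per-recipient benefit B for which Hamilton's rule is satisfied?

r to a half-sibling = 0.25 (half-sibs share one parent — one path of length 2: r = (1/2)^2 = 1/4).
Hamilton's rule with n recipients of equal r: n·r·B > C, so B > C/(n·r) = 0.466/(2·0.25) = 0.932.

0.932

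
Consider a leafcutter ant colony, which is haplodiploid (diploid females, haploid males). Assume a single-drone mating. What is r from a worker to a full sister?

0.75

Haplodiploid full sisters inherit their father's entire haploid genome identically (contributing 1/2) and on average half of their mother's contribution (1/2 · 1/2 = 1/4); r = 1/2 + 1/4 = 3/4.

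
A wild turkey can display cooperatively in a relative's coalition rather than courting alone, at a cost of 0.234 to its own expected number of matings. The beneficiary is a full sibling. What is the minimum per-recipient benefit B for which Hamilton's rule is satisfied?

0.468

r to a full sibling = 1/2 (full sibs share both parents — two paths of length 2: r = 2·(1/2)^2 = 1/2).
Hamilton's rule with n recipients of equal r: n·r·B > C, so B > C/(n·r) = 0.234/(1·0.5) = 0.468.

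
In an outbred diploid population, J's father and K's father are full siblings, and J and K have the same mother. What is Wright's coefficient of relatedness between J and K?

0.375

Relatedness sums over independent paths through distinct common ancestors.
J and K are related in two ways: first cousins through their fathers (r = 1/8) and half-sibs through their shared mother (r = 1/4).
r = 1/8 + 1/4 = 3/8 = 0.375.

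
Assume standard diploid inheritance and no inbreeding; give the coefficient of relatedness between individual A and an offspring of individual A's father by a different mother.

Each parent–offspring link contributes a factor of 1/2, and independent paths through distinct common ancestors add.
Half-sibs share one parent — one path of length 2: r = (1/2)^2 = 1/4.

0.25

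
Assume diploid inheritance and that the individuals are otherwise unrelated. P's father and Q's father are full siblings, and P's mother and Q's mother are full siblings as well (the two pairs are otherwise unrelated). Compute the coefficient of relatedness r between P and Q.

0.25

Independent pedigree routes through distinct common ancestors add.
P and Q are related in two ways: first cousins through their fathers (r = 1/8) and first cousins through their mothers (r = 1/8) — i.e. double first cousins.
r = 1/8 + 1/8 = 1/4 = 0.25.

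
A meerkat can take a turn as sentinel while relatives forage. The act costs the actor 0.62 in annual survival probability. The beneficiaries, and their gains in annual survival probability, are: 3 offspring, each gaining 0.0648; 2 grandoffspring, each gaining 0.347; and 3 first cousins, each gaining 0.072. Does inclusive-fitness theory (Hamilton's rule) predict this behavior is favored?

Hamilton's rule: the trait is favored when the sum of r·B over every recipient exceeds the actor's cost C.
r to an offspring = 0.5 (one parent–offspring link: r = (1/2)^1 = 1/2).
r to a grandoffspring = 1/4 (two parent–offspring links: r = (1/2)^2 = 1/4).
r to a first cousin = 1/8 (first cousins share one grandparent pair — two paths of length 4: r = 2·(1/2)^4 = 1/8).
Summing one r·B term per recipient: 3·0.5·0.0648 + 2·0.25·0.347 + 3·0.125·0.072 = 0.2977.
0.2977 < 0.62: the indirect benefit is less than the cost.

No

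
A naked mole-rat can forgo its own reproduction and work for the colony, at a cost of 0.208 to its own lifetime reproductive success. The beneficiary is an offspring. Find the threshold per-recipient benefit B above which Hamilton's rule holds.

r to an offspring = 1/2 (one parent–offspring link: r = (1/2)^1 = 1/2).
Hamilton's rule with n recipients of equal r: n·r·B > C, so B > C/(n·r) = 0.208/(1·0.5) = 0.416.

0.416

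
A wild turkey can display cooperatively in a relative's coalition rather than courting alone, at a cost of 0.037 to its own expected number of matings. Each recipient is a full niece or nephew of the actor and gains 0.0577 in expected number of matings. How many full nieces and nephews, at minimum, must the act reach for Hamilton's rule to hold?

3

r to a full niece or nephew = 0.25 (full aunt/uncle↔niece/nephew: two paths of length 3 through the shared grandparent pair: r = 2·(1/2)^3 = 1/4).
Hamilton's rule: n·r·B > C  ⇒  n > C/(r·B) = 0.037/(0.25·0.0577) = 2.565.
The smallest integer exceeding 2.565 is 3.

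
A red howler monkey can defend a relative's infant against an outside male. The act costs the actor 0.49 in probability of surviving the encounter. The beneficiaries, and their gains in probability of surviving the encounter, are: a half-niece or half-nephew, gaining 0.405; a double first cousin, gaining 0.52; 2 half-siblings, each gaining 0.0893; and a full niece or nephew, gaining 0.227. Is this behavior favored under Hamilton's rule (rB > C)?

No

Hamilton's rule: the trait is favored when the sum of r·B over every recipient exceeds the actor's cost C.
r to a half-niece or half-nephew = 0.125 (half-aunt/uncle↔niece/nephew: one path of length 3: r = (1/2)^3 = 1/8).
r to a double first cousin = 1/4 (double first cousins share both grandparent pairs — four paths of length 4: r = 4·(1/2)^4 = 1/4).
r to a half-sibling = 1/4 (half-sibs share one parent — one path of length 2: r = (1/2)^2 = 1/4).
r to a full niece or nephew = 0.25 (full aunt/uncle↔niece/nephew: two paths of length 3 through the shared grandparent pair: r = 2·(1/2)^3 = 1/4).
Summing one r·B term per recipient: 1·0.125·0.405 + 1·0.25·0.52 + 2·0.25·0.0893 + 1·0.25·0.227 = 0.282025.
0.282025 < 0.49: the indirect benefit is less than the cost.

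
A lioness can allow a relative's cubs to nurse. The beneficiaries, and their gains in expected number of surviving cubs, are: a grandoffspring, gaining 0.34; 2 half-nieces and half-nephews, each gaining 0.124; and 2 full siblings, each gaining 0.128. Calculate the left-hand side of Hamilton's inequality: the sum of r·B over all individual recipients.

0.244

r to a grandoffspring = 1/4 (two parent–offspring links: r = (1/2)^2 = 1/4).
r to a half-niece or half-nephew = 0.125 (half-aunt/uncle↔niece/nephew: one path of length 3: r = (1/2)^3 = 1/8).
r to a full sibling = 0.5 (full sibs share both parents — two paths of length 2: r = 2·(1/2)^2 = 1/2).
Summing one r·B term per recipient: 1·0.25·0.34 + 2·0.125·0.124 + 2·0.5·0.128 = 0.244.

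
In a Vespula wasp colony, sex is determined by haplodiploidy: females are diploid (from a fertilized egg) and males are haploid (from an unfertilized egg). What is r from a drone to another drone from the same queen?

0.5

Haploid brothers each carry a random half of the queen's diploid genome, so on average they share half: r = 1/2.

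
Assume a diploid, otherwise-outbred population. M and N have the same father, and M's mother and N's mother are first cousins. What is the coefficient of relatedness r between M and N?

Relatedness sums over independent paths through distinct common ancestors.
M and N are related in two ways: half-sibs through their shared father (r = 1/4) and second cousins through their mothers (r = 1/32).
r = 1/4 + 1/32 = 9/32 = 0.28125.

0.28125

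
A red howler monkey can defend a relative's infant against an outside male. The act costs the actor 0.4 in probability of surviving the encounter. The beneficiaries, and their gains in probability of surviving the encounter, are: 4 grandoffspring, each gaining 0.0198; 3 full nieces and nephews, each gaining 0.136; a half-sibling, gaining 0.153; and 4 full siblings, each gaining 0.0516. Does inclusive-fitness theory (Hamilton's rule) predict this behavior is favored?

Hamilton's rule: the trait is favored when the sum of r·B over every recipient exceeds the actor's cost C.
r to a grandoffspring = 0.25 (two parent–offspring links: r = (1/2)^2 = 1/4).
r to a full niece or nephew = 1/4 (full aunt/uncle↔niece/nephew: two paths of length 3 through the shared grandparent pair: r = 2·(1/2)^3 = 1/4).
r to a half-sibling = 1/4 (half-sibs share one parent — one path of length 2: r = (1/2)^2 = 1/4).
r to a full sibling = 1/2 (full sibs share both parents — two paths of length 2: r = 2·(1/2)^2 = 1/2).
Summing one r·B term per recipient: 4·0.25·0.0198 + 3·0.25·0.136 + 1·0.25·0.153 + 4·0.5·0.0516 = 0.26325.
0.26325 < 0.4: the indirect benefit is less than the cost.

No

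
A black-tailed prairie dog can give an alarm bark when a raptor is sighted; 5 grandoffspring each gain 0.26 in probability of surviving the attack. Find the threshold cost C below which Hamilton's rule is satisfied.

0.325

r to a grandoffspring = 1/4 (two parent–offspring links: r = (1/2)^2 = 1/4).
Hamilton's rule: n·r·B > C, so the trait is favored while C < n·r·B = 5·0.25·0.26 = 0.325.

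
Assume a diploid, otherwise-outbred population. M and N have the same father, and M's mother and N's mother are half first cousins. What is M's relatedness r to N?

0.265625

Relatedness sums over independent paths through distinct common ancestors.
M and N are related in two ways: half-sibs through their shared father (r = 1/4) and half second cousins through their mothers (r = 1/64).
r = 1/4 + 1/64 = 0.265625.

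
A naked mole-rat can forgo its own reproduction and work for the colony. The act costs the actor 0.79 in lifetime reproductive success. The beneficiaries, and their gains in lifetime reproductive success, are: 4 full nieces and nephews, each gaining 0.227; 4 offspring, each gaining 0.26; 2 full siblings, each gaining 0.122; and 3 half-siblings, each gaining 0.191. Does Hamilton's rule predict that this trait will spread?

Yes

Hamilton's rule: the trait is favored when the sum of r·B over every recipient exceeds the actor's cost C.
r to a full niece or nephew = 1/4 (full aunt/uncle↔niece/nephew: two paths of length 3 through the shared grandparent pair: r = 2·(1/2)^3 = 1/4).
r to an offspring = 0.5 (one parent–offspring link: r = (1/2)^1 = 1/2).
r to a full sibling = 0.5 (full sibs share both parents — two paths of length 2: r = 2·(1/2)^2 = 1/2).
r to a half-sibling = 1/4 (half-sibs share one parent — one path of length 2: r = (1/2)^2 = 1/4).
Summing one r·B term per recipient: 4·0.25·0.227 + 4·0.5·0.26 + 2·0.5·0.122 + 3·0.25·0.191 = 1.01225.
1.01225 > 0.79: the indirect benefit exceeds the cost.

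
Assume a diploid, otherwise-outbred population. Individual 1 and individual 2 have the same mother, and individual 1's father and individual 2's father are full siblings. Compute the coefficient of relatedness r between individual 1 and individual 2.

Wright's path rule: contributions from independent ancestry routes add.
Individual 1 and individual 2 are related in two ways: half-sibs through their shared mother (r = 1/4) and first cousins through their fathers (r = 1/8).
r = 1/4 + 1/8 = 3/8 = 0.375.

0.375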